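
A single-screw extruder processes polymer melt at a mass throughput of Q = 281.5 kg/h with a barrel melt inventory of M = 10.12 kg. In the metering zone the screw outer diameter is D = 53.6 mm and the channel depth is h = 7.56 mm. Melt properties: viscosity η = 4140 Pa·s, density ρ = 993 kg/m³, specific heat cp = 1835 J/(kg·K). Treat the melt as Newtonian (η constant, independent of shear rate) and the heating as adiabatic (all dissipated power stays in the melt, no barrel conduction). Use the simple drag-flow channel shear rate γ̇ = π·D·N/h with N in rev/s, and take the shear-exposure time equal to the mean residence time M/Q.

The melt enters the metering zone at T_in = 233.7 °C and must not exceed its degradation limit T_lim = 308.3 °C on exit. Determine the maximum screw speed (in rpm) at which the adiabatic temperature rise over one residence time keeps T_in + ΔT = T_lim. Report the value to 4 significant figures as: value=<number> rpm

Throughput in SI: Q_s = 281.5 kg/h ÷ 3600 s/h = 0.0781944 kg/s
t_res = M / Q_s = 10.12 ÷ 0.0781944 = 129.421 s
Geometry in SI: D = 53.6 mm → 0.0536 m, h = 7.56 mm → 0.00756 m
ΔT_a = T_lim − T_in = 308.3 − 233.7 = 74.6 K
γ̇_max² = ΔT_a·ρ·cp / (η·t_res) = [74.6 × 993 × 1835] / [4140 × 129.421] = 253.699 s⁻²
Take the square root: γ̇_max = √(253.699) = 15.9279 s⁻¹
N_max = γ̇_max·h / (π·D) = 15.9279 · 0.00756 / (π · 0.0536) = 0.7151 rev/s = 42.906 rpm

value=42.91 rpm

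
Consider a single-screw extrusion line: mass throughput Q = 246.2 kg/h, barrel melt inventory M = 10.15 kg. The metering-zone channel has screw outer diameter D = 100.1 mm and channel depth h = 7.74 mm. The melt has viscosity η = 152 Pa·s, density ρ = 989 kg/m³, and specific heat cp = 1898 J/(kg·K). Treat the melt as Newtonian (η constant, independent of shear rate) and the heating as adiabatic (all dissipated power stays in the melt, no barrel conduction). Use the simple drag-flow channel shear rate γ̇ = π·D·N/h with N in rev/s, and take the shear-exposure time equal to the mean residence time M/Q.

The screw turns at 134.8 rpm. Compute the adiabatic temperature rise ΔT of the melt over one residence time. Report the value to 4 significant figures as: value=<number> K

Throughput in SI: Q_s = 246.2 kg/h ÷ 3600 s/h = 0.0683889 kg/s
t_res = M / Q_s = 10.15 ÷ 0.0683889 = 148.416 s
Convert to SI: D = 0.1001 m, h = 0.00774 m, N = 134.8/60 = 2.24667 rev/s
Shear rate: γ̇ = πDN/h = π·0.1001·2.24667/0.00774 = 91.2813 s⁻¹
Adiabatic rise: ΔT = η γ̇² t_res / (ρ cp) = 152·(91.2813)²·148.416 / (989·1898) = 100.137 K

value=100.1 K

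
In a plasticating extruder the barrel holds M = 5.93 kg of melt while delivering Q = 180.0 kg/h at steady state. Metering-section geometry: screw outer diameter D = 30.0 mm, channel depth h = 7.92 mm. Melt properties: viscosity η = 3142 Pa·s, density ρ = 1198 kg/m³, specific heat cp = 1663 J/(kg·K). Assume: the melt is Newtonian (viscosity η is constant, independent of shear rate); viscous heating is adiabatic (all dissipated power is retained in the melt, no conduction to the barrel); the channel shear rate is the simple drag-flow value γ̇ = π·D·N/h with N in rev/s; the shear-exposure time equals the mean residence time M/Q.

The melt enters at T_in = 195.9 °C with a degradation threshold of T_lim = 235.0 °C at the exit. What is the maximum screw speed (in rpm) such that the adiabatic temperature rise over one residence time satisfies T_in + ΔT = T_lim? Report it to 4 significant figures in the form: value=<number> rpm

value=72.90 rpm

Convert throughput: Q = 180.0 kg/h = 180.0/3600 = 0.05 kg/s
t_res = M / Q_s = 5.93 / 0.05 = 118.6 s
D = 30.0 mm = 0.03 m;  h = 7.92 mm = 0.00792 m
ΔT_a = T_lim − T_in = 235.0 °C − 195.9 °C = 39.1 K
γ̇_max² = ΔT_a·ρ·cp / (η·t_res) = [39.1 × 1198 × 1663] / [3142 × 118.6] = 209.043 s⁻²
Take the square root: γ̇_max = √(209.043) = 14.4583 s⁻¹
N_max = γ̇_max h / (πD) = 14.4583·0.00792/(π·0.03) = 1.21499 rev/s → ×60 = 72.8992 rpm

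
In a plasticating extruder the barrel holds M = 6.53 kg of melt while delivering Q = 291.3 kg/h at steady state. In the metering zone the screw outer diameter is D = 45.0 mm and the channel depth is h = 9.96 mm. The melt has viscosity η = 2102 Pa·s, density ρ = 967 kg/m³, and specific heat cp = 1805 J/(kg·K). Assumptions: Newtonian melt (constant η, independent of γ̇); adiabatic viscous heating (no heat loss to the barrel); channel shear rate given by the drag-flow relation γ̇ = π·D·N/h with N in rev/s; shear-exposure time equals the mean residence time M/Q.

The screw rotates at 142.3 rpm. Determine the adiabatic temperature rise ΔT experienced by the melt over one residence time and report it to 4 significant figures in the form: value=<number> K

Throughput in SI: Q_s = 291.3 kg/h ÷ 3600 s/h = 0.0809167 kg/s
t_res = M / Q_s = 6.53 ÷ 0.0809167 = 80.7003 s
Convert to SI: D = 0.045 m, h = 0.00996 m, N = 142.3/60 = 2.37167 rev/s
γ̇ = π·D·N / h = π · 0.045 · 2.37167 / 0.00996 = 33.6633 s⁻¹
Adiabatic rise: ΔT = η γ̇² t_res / (ρ cp) = 2102·(33.6633)²·80.7003 / (967·1805) = 110.133 K

value=110.1 K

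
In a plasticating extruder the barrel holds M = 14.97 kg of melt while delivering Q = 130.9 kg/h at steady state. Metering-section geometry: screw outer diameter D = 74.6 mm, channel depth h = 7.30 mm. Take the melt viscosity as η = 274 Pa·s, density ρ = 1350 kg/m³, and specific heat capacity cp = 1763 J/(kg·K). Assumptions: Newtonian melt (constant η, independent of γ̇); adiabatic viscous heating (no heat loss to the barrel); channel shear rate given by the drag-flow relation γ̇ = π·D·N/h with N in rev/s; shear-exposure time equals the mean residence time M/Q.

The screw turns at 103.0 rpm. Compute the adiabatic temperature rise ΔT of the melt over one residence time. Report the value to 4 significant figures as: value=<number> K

Q_s = Q / 3600 = 130.9 / 3600 = 0.0363611 kg/s
Mean residence time: t_res = M/Q_s = 14.97 kg / 0.0363611 kg/s = 411.704 s
Geometry in metres: D = 74.6 mm → 0.0746 m, h = 7.30 mm → 0.0073 m; screw speed N = 103.0 rpm = 1.71667 rev/s
γ̇ = π·D·N / h = π · 0.0746 · 1.71667 / 0.0073 = 55.1127 s⁻¹
Adiabatic rise: ΔT = η γ̇² t_res / (ρ cp) = 274·(55.1127)²·411.704 / (1350·1763) = 143.964 K

value=144.0 K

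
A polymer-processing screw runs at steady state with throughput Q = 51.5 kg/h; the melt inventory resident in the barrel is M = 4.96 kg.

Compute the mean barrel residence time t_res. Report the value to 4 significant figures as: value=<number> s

value=346.7 s

Throughput in SI: Q_s = 51.5 kg/h ÷ 3600 s/h = 0.0143056 kg/s
Mean residence time: t_res = M/Q_s = 4.96 kg / 0.0143056 kg/s = 346.718 s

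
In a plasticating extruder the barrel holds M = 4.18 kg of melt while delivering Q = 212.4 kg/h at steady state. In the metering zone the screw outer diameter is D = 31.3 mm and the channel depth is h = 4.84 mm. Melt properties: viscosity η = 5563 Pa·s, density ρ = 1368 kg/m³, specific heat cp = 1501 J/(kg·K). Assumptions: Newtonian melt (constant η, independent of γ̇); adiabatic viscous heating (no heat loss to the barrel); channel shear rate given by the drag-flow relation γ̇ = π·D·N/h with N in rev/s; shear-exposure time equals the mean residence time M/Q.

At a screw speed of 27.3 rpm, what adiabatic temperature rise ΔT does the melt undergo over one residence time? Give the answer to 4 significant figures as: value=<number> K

Throughput in SI: Q_s = 212.4 kg/h ÷ 3600 s/h = 0.059 kg/s
t_res = M / Q_s = 4.18 ÷ 0.059 = 70.8475 s
D = 31.3 mm = 0.0313 m;  h = 4.84 mm = 0.00484 m;  N = 27.3 rpm / 60 = 0.455 rev/s
γ̇ = π·D·N / h = π · 0.0313 · 0.455 / 0.00484 = 9.24401 s⁻¹
ΔT = η·γ̇²·t_res/(ρ·cp) = [5563 × 9.24401² × 70.8475] / [1368 × 1501] = 16.4016 K

value=16.40 K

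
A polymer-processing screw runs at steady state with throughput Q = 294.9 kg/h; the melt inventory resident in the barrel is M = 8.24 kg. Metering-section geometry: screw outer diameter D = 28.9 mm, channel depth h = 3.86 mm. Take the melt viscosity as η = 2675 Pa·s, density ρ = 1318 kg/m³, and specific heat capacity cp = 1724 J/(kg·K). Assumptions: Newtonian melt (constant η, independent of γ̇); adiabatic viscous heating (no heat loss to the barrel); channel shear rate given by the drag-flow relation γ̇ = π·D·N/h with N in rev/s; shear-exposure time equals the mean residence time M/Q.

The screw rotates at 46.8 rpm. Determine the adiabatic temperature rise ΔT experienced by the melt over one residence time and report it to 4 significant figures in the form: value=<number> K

Q_s = Q / 3600 = 294.9 / 3600 = 0.0819167 kg/s
t_res = M / Q_s = 8.24 ÷ 0.0819167 = 100.59 s
D = 28.9 mm = 0.0289 m;  h = 3.86 mm = 0.00386 m;  N = 46.8 rpm / 60 = 0.78 rev/s
Shear rate: γ̇ = πDN/h = π·0.0289·0.78/0.00386 = 18.3466 s⁻¹
ΔT = η·γ̇²·t_res / (ρ·cp) = 2675 · (18.3466)² · 100.59 / (1318 · 1724) = 39.8599 K

value=39.86 K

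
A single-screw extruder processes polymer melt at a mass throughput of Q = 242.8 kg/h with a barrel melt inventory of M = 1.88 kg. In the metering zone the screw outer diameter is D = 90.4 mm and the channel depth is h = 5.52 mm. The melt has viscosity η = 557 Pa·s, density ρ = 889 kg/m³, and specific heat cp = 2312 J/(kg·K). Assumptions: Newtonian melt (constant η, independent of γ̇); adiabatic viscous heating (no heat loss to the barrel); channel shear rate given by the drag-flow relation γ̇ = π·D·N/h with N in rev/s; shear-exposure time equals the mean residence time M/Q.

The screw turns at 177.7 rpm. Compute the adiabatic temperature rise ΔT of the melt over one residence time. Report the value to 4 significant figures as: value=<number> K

Throughput in SI: Q_s = 242.8 kg/h ÷ 3600 s/h = 0.0674444 kg/s
t_res = M / Q_s = 1.88 ÷ 0.0674444 = 27.8748 s
D = 90.4 mm = 0.0904 m;  h = 5.52 mm = 0.00552 m;  N = 177.7 rpm / 60 = 2.96167 rev/s
γ̇ = π·D·N / h = π · 0.0904 · 2.96167 / 0.00552 = 152.376 s⁻¹
ΔT = η·γ̇²·t_res/(ρ·cp) = [557 × 152.376² × 27.8748] / [889 × 2312] = 175.391 K

value=175.4 K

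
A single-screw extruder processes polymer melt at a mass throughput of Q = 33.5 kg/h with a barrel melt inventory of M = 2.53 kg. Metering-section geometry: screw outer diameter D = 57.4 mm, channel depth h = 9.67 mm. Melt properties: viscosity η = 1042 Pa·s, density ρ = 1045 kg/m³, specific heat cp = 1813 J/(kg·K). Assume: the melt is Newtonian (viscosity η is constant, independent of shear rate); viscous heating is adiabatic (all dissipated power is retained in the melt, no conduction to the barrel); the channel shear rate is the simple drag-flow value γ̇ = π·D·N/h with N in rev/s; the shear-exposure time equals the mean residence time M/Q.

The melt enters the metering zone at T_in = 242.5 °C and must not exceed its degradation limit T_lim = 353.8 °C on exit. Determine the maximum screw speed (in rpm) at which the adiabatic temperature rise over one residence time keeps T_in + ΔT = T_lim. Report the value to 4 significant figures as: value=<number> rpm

value=87.78 rpm

Throughput in SI: Q_s = 33.5 kg/h ÷ 3600 s/h = 0.00930556 kg/s
Mean residence time: t_res = M/Q_s = 2.53 kg / 0.00930556 kg/s = 271.881 s
Convert to metres: D = 0.0574 m, h = 0.00967 m
ΔT_a = T_lim − T_in = 353.8 °C − 242.5 °C = 111.3 K
γ̇_max² = ΔT_a·ρ·cp/(η·t_res) = 111.3·1045·1813/(1042·271.881) = 744.326 s⁻²
Take the square root: γ̇_max = √(744.326) = 27.2823 s⁻¹
N_max = γ̇_max·h / (π·D) = 27.2823 · 0.00967 / (π · 0.0574) = 1.46301 rev/s = 87.7804 rpm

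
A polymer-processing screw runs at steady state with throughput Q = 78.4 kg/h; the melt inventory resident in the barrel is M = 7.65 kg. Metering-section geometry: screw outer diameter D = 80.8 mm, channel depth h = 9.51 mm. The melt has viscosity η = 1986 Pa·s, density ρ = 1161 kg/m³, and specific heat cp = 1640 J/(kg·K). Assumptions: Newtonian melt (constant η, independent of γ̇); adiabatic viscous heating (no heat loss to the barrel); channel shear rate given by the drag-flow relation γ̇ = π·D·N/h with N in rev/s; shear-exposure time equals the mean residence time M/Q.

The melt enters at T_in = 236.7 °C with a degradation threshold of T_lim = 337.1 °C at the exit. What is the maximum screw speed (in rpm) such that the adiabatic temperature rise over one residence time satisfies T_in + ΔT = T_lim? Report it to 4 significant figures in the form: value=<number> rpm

value=37.21 rpm

Throughput in SI: Q_s = 78.4 kg/h ÷ 3600 s/h = 0.0217778 kg/s
t_res = M / Q_s = 7.65 / 0.0217778 = 351.276 s
Convert to metres: D = 0.0808 m, h = 0.00951 m
Allowable rise: ΔT_a = T_lim − T_in = 337.1 − 236.7 = 100.4 K
γ̇_max² = ΔT_a·ρ·cp / (η·t_res) = [100.4 × 1161 × 1640] / [1986 × 351.276] = 274.02 s⁻²
γ̇_max = sqrt(274.02) = 16.5536 s⁻¹
N_max = γ̇_max h / (πD) = 16.5536·0.00951/(π·0.0808) = 0.62017 rev/s → ×60 = 37.2102 rpm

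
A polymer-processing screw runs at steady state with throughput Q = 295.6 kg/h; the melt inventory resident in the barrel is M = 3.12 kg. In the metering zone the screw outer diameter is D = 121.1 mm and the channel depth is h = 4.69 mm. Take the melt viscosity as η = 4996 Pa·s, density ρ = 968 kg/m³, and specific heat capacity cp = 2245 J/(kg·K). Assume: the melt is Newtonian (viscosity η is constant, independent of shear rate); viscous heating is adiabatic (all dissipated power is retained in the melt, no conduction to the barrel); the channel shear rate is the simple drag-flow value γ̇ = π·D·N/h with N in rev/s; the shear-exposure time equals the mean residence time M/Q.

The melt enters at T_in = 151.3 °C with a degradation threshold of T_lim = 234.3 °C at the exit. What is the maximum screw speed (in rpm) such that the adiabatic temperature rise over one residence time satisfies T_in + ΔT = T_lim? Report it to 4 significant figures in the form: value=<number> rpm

Throughput in SI: Q_s = 295.6 kg/h ÷ 3600 s/h = 0.0821111 kg/s
t_res = M / Q_s = 3.12 ÷ 0.0821111 = 37.9973 s
D = 121.1 mm = 0.1211 m;  h = 4.69 mm = 0.00469 m
Allowable rise: ΔT_a = T_lim − T_in = 234.3 − 151.3 = 83 K
γ̇_max² = ΔT_a·ρ·cp/(η·t_res) = 83·968·2245/(4996·37.9973) = 950.156 s⁻²
γ̇_max = √950.156 = 30.8246 s⁻¹
N_max = γ̇_max·h / (π·D) = 30.8246 · 0.00469 / (π · 0.1211) = 0.379994 rev/s = 22.7996 rpm

value=22.80 rpm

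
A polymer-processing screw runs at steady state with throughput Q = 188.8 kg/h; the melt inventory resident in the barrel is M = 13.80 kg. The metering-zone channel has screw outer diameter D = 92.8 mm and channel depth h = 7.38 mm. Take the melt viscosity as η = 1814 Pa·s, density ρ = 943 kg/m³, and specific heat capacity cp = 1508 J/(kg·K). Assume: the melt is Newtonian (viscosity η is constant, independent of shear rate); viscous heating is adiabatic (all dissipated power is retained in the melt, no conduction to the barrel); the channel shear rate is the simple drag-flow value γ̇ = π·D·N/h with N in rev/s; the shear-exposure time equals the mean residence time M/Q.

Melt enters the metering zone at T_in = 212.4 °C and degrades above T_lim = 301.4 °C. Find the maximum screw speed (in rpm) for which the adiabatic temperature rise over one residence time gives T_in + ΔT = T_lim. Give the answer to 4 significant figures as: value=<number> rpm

Throughput in SI: Q_s = 188.8 kg/h ÷ 3600 s/h = 0.0524444 kg/s
Mean residence time: t_res = M/Q_s = 13.80 kg / 0.0524444 kg/s = 263.136 s
Geometry in SI: D = 92.8 mm → 0.0928 m, h = 7.38 mm → 0.00738 m
ΔT_a = T_lim − T_in = 301.4 °C − 212.4 °C = 89 K
Invert ΔT = ηγ̇²t_res/(ρcp) for γ̇: γ̇_max² = ΔT_a ρ cp / (η t_res) = 89·943·1508 / (1814·263.136) = 265.147 s⁻²
Take the square root: γ̇_max = √(265.147) = 16.2833 s⁻¹
Solve γ̇ = πDN/h for N: N_max = γ̇_max·h/(π·D) = 16.2833 × 0.00738 / (π × 0.0928) = 0.412194 rev/s = 24.7316 rpm

value=24.73 rpm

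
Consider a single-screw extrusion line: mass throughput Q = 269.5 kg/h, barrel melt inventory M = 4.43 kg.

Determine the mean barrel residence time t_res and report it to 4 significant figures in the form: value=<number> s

value=59.18 s

Q_s = Q / 3600 = 269.5 / 3600 = 0.0748611 kg/s
t_res = M / Q_s = 4.43 ÷ 0.0748611 = 59.1763 s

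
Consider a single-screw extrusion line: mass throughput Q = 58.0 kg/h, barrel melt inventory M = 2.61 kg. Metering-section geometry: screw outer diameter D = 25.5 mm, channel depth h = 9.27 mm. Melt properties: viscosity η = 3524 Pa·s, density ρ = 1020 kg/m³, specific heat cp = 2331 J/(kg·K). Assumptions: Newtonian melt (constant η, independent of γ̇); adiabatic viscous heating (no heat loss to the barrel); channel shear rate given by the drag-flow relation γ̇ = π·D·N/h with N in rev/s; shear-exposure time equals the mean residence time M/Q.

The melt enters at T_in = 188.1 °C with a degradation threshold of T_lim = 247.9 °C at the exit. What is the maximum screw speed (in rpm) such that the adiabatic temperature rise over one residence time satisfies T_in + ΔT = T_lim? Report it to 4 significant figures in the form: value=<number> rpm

value=109.6 rpm

Convert throughput: Q = 58.0 kg/h = 58.0/3600 = 0.0161111 kg/s
t_res = M / Q_s = 2.61 ÷ 0.0161111 = 162 s
D = 25.5 mm = 0.0255 m;  h = 9.27 mm = 0.00927 m
ΔT_a = T_lim − T_in = 247.9 °C − 188.1 °C = 59.8 K
γ̇_max² = ΔT_a·ρ·cp/(η·t_res) = 59.8·1020·2331/(3524·162) = 249.054 s⁻²
Take the square root: γ̇_max = √(249.054) = 15.7814 s⁻¹
N_max = γ̇_max·h / (π·D) = 15.7814 · 0.00927 / (π · 0.0255) = 1.82615 rev/s = 109.569 rpm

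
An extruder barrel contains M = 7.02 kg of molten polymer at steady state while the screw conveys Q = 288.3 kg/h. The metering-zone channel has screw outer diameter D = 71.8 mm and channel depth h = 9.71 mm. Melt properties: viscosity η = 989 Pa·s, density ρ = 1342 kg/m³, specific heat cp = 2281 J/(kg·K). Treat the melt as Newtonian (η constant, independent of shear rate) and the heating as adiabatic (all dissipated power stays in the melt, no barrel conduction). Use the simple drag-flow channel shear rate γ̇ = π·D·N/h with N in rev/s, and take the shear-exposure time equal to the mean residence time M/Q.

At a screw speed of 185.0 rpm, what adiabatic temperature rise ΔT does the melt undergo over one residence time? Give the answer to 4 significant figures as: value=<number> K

value=145.3 K

Q_s = Q / 3600 = 288.3 / 3600 = 0.0800833 kg/s
Mean residence time: t_res = M/Q_s = 7.02 kg / 0.0800833 kg/s = 87.6587 s
D = 71.8 mm = 0.0718 m;  h = 9.71 mm = 0.00971 m;  N = 185.0 rpm / 60 = 3.08333 rev/s
γ̇ = π D N / h = (π)(0.0718)(3.08333) / 0.00971 = 71.6268 s⁻¹
ΔT = η·γ̇²·t_res/(ρ·cp) = [989 × 71.6268² × 87.6587] / [1342 × 2281] = 145.3 K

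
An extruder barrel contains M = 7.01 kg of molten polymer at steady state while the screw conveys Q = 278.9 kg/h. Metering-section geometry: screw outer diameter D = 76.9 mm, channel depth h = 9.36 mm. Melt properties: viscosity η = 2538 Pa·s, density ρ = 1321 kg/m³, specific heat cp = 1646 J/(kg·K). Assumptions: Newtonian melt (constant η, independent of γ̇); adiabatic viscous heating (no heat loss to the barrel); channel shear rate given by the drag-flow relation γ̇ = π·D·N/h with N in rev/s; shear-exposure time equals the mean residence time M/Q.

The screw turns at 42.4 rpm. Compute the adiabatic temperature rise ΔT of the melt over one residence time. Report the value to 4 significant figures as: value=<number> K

Throughput in SI: Q_s = 278.9 kg/h ÷ 3600 s/h = 0.0774722 kg/s
t_res = M / Q_s = 7.01 / 0.0774722 = 90.484 s
Geometry in metres: D = 76.9 mm → 0.0769 m, h = 9.36 mm → 0.00936 m; screw speed N = 42.4 rpm = 0.706667 rev/s
γ̇ = π D N / h = (π)(0.0769)(0.706667) / 0.00936 = 18.2396 s⁻¹
ΔT = η·γ̇²·t_res / (ρ·cp) = 2538 · (18.2396)² · 90.484 / (1321 · 1646) = 35.1367 K

value=35.14 K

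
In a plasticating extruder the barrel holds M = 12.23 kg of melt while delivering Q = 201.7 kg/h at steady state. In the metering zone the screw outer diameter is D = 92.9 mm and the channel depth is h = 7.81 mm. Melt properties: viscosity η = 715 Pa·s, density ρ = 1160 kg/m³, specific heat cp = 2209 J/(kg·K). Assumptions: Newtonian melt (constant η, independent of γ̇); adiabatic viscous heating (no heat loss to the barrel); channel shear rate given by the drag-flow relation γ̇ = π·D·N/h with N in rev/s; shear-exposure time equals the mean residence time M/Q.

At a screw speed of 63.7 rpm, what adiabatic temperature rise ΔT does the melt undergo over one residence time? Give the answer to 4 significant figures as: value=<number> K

value=95.87 K

Q_s = Q / 3600 = 201.7 / 3600 = 0.0560278 kg/s
Mean residence time: t_res = M/Q_s = 12.23 kg / 0.0560278 kg/s = 218.285 s
Convert to SI: D = 0.0929 m, h = 0.00781 m, N = 63.7/60 = 1.06167 rev/s
γ̇ = π·D·N / h = π · 0.0929 · 1.06167 / 0.00781 = 39.6737 s⁻¹
ΔT = η·γ̇²·t_res/(ρ·cp) = [715 × 39.6737² × 218.285] / [1160 × 2209] = 95.8696 K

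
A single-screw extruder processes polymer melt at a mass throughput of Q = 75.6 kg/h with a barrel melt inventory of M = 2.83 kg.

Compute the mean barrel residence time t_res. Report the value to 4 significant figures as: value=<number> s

value=134.8 s

Throughput in SI: Q_s = 75.6 kg/h ÷ 3600 s/h = 0.021 kg/s
t_res = M / Q_s = 2.83 / 0.021 = 134.762 s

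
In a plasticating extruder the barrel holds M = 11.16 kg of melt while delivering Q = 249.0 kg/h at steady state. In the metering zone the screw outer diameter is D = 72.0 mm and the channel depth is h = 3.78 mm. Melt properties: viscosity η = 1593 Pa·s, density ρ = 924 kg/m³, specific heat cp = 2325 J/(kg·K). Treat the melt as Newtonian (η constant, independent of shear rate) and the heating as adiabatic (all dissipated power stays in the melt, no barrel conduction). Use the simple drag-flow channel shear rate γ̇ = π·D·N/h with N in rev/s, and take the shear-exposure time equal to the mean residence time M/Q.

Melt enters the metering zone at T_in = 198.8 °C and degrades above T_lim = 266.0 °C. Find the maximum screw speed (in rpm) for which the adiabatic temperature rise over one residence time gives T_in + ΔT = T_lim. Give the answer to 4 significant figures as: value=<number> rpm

value=23.76 rpm

Q_s = Q / 3600 = 249.0 / 3600 = 0.0691667 kg/s
t_res = M / Q_s = 11.16 ÷ 0.0691667 = 161.349 s
Geometry in SI: D = 72.0 mm → 0.072 m, h = 3.78 mm → 0.00378 m
ΔT_a = T_lim − T_in = 266.0 − 198.8 = 67.2 K
Invert ΔT = ηγ̇²t_res/(ρcp) for γ̇: γ̇_max² = ΔT_a ρ cp / (η t_res) = 67.2·924·2325 / (1593·161.349) = 561.67 s⁻²
γ̇_max = sqrt(561.67) = 23.6996 s⁻¹
Solve γ̇ = πDN/h for N: N_max = γ̇_max·h/(π·D) = 23.6996 × 0.00378 / (π × 0.072) = 0.39605 rev/s = 23.763 rpm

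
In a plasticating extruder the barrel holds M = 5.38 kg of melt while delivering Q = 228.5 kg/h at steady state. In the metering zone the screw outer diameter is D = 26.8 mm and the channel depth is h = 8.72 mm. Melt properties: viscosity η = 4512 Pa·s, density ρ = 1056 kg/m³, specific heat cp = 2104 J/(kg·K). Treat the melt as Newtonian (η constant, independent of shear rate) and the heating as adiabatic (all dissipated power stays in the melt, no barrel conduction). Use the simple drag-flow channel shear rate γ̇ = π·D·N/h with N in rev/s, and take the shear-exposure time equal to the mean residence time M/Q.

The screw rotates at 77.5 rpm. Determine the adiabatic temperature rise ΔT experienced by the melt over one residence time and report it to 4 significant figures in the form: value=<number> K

Throughput in SI: Q_s = 228.5 kg/h ÷ 3600 s/h = 0.0634722 kg/s
t_res = M / Q_s = 5.38 ÷ 0.0634722 = 84.7615 s
Convert to SI: D = 0.0268 m, h = 0.00872 m, N = 77.5/60 = 1.29167 rev/s
γ̇ = π D N / h = (π)(0.0268)(1.29167) / 0.00872 = 12.4715 s⁻¹
ΔT = η·γ̇²·t_res / (ρ·cp) = 4512 · (12.4715)² · 84.7615 / (1056 · 2104) = 26.7729 K

value=26.77 K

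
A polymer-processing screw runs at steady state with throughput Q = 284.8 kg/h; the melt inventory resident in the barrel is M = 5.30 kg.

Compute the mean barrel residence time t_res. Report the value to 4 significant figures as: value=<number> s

Q_s = Q / 3600 = 284.8 / 3600 = 0.0791111 kg/s
Mean residence time: t_res = M/Q_s = 5.30 kg / 0.0791111 kg/s = 66.9944 s

value=66.99 s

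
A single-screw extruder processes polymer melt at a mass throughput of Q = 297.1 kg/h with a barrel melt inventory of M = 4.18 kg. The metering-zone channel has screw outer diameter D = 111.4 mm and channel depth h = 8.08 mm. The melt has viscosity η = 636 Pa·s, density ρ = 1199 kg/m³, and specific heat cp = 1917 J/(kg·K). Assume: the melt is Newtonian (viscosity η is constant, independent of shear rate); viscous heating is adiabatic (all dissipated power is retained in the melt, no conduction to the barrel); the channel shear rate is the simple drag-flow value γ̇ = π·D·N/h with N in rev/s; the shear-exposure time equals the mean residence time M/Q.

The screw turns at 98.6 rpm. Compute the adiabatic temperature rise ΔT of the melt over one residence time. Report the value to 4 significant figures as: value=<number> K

Throughput in SI: Q_s = 297.1 kg/h ÷ 3600 s/h = 0.0825278 kg/s
t_res = M / Q_s = 4.18 / 0.0825278 = 50.6496 s
Convert to SI: D = 0.1114 m, h = 0.00808 m, N = 98.6/60 = 1.64333 rev/s
γ̇ = π D N / h = (π)(0.1114)(1.64333) / 0.00808 = 71.1786 s⁻¹
ΔT = η·γ̇²·t_res / (ρ·cp) = 636 · (71.1786)² · 50.6496 / (1199 · 1917) = 71.0053 K

value=71.01 K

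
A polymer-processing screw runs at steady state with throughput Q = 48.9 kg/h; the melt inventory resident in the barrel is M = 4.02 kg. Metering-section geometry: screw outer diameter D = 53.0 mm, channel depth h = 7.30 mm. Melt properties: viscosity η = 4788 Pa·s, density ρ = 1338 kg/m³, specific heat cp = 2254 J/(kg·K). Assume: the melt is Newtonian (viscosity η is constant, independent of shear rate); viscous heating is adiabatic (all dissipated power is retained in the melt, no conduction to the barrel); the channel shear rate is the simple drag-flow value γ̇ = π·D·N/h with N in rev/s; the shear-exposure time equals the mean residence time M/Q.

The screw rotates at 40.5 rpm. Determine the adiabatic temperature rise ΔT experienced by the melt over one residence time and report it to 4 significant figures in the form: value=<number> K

Q_s = Q / 3600 = 48.9 / 3600 = 0.0135833 kg/s
t_res = M / Q_s = 4.02 / 0.0135833 = 295.951 s
D = 53.0 mm = 0.053 m;  h = 7.30 mm = 0.0073 m;  N = 40.5 rpm / 60 = 0.675 rev/s
γ̇ = π D N / h = (π)(0.053)(0.675) / 0.0073 = 15.396 s⁻¹
ΔT = η·γ̇²·t_res / (ρ·cp) = 4788 · (15.396)² · 295.951 / (1338 · 2254) = 111.372 K

value=111.4 K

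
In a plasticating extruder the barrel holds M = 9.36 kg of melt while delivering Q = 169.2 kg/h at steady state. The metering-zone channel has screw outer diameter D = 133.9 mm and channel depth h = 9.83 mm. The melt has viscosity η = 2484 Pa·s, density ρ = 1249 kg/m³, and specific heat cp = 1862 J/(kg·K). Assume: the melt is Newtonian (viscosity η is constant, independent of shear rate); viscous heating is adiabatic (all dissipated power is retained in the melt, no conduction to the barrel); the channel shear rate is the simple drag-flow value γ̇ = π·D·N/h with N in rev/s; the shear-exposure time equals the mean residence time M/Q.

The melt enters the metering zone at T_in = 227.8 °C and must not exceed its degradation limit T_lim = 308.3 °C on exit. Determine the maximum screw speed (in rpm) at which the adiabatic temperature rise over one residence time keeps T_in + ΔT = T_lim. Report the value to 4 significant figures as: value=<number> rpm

value=27.28 rpm

Convert throughput: Q = 169.2 kg/h = 169.2/3600 = 0.047 kg/s
Mean residence time: t_res = M/Q_s = 9.36 kg / 0.047 kg/s = 199.149 s
Geometry in SI: D = 133.9 mm → 0.1339 m, h = 9.83 mm → 0.00983 m
ΔT_a = T_lim − T_in = 308.3 − 227.8 = 80.5 K
γ̇_max² = ΔT_a·ρ·cp / (η·t_res) = [80.5 × 1249 × 1862] / [2484 × 199.149] = 378.45 s⁻²
γ̇_max = √378.45 = 19.4538 s⁻¹
N_max = γ̇_max h / (πD) = 19.4538·0.00983/(π·0.1339) = 0.454598 rev/s → ×60 = 27.2759 rpm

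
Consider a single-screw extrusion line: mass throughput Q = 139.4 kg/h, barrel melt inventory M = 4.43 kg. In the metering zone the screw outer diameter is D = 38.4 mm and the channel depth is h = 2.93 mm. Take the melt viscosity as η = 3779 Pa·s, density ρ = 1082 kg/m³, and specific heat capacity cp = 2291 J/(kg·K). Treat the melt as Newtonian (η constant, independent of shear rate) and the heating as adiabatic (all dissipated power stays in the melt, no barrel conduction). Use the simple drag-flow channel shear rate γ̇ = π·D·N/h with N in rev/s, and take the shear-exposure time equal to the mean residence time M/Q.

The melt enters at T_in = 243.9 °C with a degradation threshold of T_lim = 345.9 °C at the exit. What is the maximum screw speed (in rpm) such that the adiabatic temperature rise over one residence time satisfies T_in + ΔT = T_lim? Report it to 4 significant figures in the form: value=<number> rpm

Q_s = Q / 3600 = 139.4 / 3600 = 0.0387222 kg/s
t_res = M / Q_s = 4.43 ÷ 0.0387222 = 114.405 s
D = 38.4 mm = 0.0384 m;  h = 2.93 mm = 0.00293 m
Allowable rise: ΔT_a = T_lim − T_in = 345.9 − 243.9 = 102 K
Invert ΔT = ηγ̇²t_res/(ρcp) for γ̇: γ̇_max² = ΔT_a ρ cp / (η t_res) = 102·1082·2291 / (3779·114.405) = 584.833 s⁻²
γ̇_max = √584.833 = 24.1833 s⁻¹
Solve γ̇ = πDN/h for N: N_max = γ̇_max·h/(π·D) = 24.1833 × 0.00293 / (π × 0.0384) = 0.587358 rev/s = 35.2415 rpm

value=35.24 rpm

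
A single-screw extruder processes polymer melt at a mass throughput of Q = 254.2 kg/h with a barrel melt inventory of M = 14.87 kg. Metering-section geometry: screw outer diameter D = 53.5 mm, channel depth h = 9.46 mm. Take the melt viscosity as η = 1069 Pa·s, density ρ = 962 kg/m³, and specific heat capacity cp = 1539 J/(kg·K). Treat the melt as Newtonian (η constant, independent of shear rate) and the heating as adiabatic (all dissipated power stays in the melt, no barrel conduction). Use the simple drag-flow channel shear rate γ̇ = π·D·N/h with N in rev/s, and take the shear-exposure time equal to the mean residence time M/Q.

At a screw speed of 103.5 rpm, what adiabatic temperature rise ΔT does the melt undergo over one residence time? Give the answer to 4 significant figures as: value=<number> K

value=142.8 K

Convert throughput: Q = 254.2 kg/h = 254.2/3600 = 0.0706111 kg/s
t_res = M / Q_s = 14.87 / 0.0706111 = 210.59 s
Convert to SI: D = 0.0535 m, h = 0.00946 m, N = 103.5/60 = 1.725 rev/s
γ̇ = π D N / h = (π)(0.0535)(1.725) / 0.00946 = 30.648 s⁻¹
ΔT = η·γ̇²·t_res / (ρ·cp) = 1069 · (30.648)² · 210.59 / (962 · 1539) = 142.825 K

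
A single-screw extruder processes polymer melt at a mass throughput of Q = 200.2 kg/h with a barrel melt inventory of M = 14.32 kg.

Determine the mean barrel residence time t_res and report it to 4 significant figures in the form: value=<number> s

Q_s = Q / 3600 = 200.2 / 3600 = 0.0556111 kg/s
t_res = M / Q_s = 14.32 ÷ 0.0556111 = 257.502 s

value=257.5 s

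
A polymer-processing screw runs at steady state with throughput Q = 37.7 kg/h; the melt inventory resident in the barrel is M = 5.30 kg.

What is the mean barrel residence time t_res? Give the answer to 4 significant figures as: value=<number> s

Throughput in SI: Q_s = 37.7 kg/h ÷ 3600 s/h = 0.0104722 kg/s
t_res = M / Q_s = 5.30 / 0.0104722 = 506.101 s

value=506.1 s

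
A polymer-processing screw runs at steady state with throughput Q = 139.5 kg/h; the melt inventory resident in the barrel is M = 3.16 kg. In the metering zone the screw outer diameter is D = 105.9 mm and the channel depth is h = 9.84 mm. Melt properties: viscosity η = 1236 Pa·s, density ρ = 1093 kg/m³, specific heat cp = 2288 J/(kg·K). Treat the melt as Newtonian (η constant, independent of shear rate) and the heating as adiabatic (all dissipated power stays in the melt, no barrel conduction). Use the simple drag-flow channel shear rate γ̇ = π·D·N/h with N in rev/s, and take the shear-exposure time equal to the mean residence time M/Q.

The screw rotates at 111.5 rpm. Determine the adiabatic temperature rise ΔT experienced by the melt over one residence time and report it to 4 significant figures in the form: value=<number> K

Throughput in SI: Q_s = 139.5 kg/h ÷ 3600 s/h = 0.03875 kg/s
Mean residence time: t_res = M/Q_s = 3.16 kg / 0.03875 kg/s = 81.5484 s
Convert to SI: D = 0.1059 m, h = 0.00984 m, N = 111.5/60 = 1.85833 rev/s
γ̇ = π D N / h = (π)(0.1059)(1.85833) / 0.00984 = 62.8311 s⁻¹
ΔT = η·γ̇²·t_res / (ρ·cp) = 1236 · (62.8311)² · 81.5484 / (1093 · 2288) = 159.113 K

value=159.1 K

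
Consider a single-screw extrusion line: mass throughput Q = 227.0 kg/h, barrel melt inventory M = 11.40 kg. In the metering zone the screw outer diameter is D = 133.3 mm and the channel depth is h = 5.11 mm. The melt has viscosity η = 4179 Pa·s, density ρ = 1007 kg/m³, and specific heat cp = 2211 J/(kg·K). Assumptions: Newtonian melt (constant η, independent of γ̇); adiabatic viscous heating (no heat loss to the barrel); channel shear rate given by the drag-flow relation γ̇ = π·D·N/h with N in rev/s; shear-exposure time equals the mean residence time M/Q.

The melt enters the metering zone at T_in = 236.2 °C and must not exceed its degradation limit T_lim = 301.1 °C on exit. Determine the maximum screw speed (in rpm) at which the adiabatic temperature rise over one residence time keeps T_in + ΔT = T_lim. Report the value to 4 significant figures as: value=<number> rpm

Throughput in SI: Q_s = 227.0 kg/h ÷ 3600 s/h = 0.0630556 kg/s
t_res = M / Q_s = 11.40 ÷ 0.0630556 = 180.793 s
Convert to metres: D = 0.1333 m, h = 0.00511 m
Allowable rise: ΔT_a = T_lim − T_in = 301.1 − 236.2 = 64.9 K
γ̇_max² = ΔT_a·ρ·cp/(η·t_res) = 64.9·1007·2211/(4179·180.793) = 191.253 s⁻²
Take the square root: γ̇_max = √(191.253) = 13.8294 s⁻¹
N_max = γ̇_max h / (πD) = 13.8294·0.00511/(π·0.1333) = 0.168751 rev/s → ×60 = 10.125 rpm

value=10.13 rpm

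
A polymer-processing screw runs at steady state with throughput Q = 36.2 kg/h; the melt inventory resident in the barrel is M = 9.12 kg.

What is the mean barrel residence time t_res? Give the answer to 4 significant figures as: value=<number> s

value=907.0 s

Convert throughput: Q = 36.2 kg/h = 36.2/3600 = 0.0100556 kg/s
t_res = M / Q_s = 9.12 / 0.0100556 = 906.961 s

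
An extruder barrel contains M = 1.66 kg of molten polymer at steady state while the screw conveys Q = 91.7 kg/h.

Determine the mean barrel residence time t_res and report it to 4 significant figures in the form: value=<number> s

value=65.17 s

Convert throughput: Q = 91.7 kg/h = 91.7/3600 = 0.0254722 kg/s
t_res = M / Q_s = 1.66 ÷ 0.0254722 = 65.169 s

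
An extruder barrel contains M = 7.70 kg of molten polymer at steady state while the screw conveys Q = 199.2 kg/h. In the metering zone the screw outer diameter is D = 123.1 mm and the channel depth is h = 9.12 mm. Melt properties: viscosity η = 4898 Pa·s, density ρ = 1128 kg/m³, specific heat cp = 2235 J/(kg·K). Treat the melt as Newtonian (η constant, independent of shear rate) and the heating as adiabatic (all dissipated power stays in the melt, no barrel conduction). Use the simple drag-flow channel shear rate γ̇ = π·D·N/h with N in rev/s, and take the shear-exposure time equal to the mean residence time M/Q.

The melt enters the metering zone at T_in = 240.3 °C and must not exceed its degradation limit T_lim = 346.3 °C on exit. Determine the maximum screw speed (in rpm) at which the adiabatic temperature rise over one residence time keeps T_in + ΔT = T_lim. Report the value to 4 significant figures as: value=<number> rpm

value=28.02 rpm

Q_s = Q / 3600 = 199.2 / 3600 = 0.0553333 kg/s
t_res = M / Q_s = 7.70 / 0.0553333 = 139.157 s
Convert to metres: D = 0.1231 m, h = 0.00912 m
Allowable rise: ΔT_a = T_lim − T_in = 346.3 − 240.3 = 106 K
γ̇_max² = ΔT_a·ρ·cp / (η·t_res) = [106 × 1128 × 2235] / [4898 × 139.157] = 392.076 s⁻²
Take the square root: γ̇_max = √(392.076) = 19.8009 s⁻¹
Solve γ̇ = πDN/h for N: N_max = γ̇_max·h/(π·D) = 19.8009 × 0.00912 / (π × 0.1231) = 0.466952 rev/s = 28.0171 rpm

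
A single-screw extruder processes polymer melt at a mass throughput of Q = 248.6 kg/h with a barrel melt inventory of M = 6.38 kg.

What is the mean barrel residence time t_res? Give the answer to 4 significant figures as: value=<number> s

Throughput in SI: Q_s = 248.6 kg/h ÷ 3600 s/h = 0.0690556 kg/s
t_res = M / Q_s = 6.38 ÷ 0.0690556 = 92.3894 s

value=92.39 s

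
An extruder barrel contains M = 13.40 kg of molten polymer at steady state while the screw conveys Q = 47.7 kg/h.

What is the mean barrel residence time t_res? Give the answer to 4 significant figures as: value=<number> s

Throughput in SI: Q_s = 47.7 kg/h ÷ 3600 s/h = 0.01325 kg/s
t_res = M / Q_s = 13.40 / 0.01325 = 1011.32 s

value=1011. s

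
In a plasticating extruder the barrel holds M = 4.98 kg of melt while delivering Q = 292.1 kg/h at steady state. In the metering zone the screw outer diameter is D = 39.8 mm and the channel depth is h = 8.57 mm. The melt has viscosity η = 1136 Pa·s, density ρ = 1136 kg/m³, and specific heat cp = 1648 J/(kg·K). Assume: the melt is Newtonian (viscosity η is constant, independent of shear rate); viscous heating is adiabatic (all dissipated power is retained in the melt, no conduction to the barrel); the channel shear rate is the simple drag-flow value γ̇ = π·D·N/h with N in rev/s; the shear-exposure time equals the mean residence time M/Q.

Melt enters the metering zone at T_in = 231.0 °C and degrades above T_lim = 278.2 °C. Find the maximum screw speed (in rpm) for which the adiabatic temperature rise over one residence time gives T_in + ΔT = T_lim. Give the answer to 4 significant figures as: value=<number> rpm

value=146.4 rpm

Q_s = Q / 3600 = 292.1 / 3600 = 0.0811389 kg/s
t_res = M / Q_s = 4.98 / 0.0811389 = 61.3762 s
D = 39.8 mm = 0.0398 m;  h = 8.57 mm = 0.00857 m
ΔT_a = T_lim − T_in = 278.2 °C − 231.0 °C = 47.2 K
γ̇_max² = ΔT_a·ρ·cp/(η·t_res) = 47.2·1136·1648/(1136·61.3762) = 1267.36 s⁻²
Take the square root: γ̇_max = √(1267.36) = 35.6 s⁻¹
N_max = γ̇_max h / (πD) = 35.6·0.00857/(π·0.0398) = 2.44004 rev/s → ×60 = 146.403 rpm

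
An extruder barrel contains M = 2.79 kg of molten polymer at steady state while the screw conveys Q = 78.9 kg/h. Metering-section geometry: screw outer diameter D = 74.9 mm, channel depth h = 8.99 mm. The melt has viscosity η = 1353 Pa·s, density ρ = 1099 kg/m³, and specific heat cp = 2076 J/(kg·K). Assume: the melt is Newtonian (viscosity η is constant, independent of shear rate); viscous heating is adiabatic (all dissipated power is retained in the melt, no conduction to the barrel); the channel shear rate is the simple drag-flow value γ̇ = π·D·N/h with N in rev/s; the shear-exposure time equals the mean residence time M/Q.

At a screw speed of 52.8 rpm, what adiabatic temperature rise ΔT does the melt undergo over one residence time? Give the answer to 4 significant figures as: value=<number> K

value=40.05 K

Throughput in SI: Q_s = 78.9 kg/h ÷ 3600 s/h = 0.0219167 kg/s
Mean residence time: t_res = M/Q_s = 2.79 kg / 0.0219167 kg/s = 127.3 s
D = 74.9 mm = 0.0749 m;  h = 8.99 mm = 0.00899 m;  N = 52.8 rpm / 60 = 0.88 rev/s
γ̇ = π·D·N / h = π · 0.0749 · 0.88 / 0.00899 = 23.0332 s⁻¹
ΔT = η·γ̇²·t_res/(ρ·cp) = [1353 × 23.0332² × 127.3] / [1099 × 2076] = 40.0509 K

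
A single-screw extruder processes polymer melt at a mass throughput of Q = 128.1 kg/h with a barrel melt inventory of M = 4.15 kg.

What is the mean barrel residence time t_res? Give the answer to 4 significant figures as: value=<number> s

value=116.6 s

Throughput in SI: Q_s = 128.1 kg/h ÷ 3600 s/h = 0.0355833 kg/s
t_res = M / Q_s = 4.15 ÷ 0.0355833 = 116.628 s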